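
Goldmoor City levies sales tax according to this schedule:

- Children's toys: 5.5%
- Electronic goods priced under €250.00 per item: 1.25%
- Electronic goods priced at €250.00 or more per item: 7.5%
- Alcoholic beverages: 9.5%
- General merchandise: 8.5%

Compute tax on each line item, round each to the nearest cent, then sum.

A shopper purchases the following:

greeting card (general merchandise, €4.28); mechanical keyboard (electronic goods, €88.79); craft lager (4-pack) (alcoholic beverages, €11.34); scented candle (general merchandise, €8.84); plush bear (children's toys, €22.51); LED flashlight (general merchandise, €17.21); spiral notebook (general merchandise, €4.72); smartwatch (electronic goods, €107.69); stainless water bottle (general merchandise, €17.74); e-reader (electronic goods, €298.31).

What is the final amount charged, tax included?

€613.06

Greeting card €4.28: general merchandise → 8.5% → €0.36
Mechanical keyboard €88.79: electronic goods, under €250.00 → 1.25% → €1.11
Craft lager (4-pack) €11.34: alcoholic beverages → 9.5% → €1.08
Scented candle €8.84: general merchandise → 8.5% → €0.75
Plush bear €22.51: children's toys → 5.5% → €1.24
LED flashlight €17.21: general merchandise → 8.5% → €1.46
Spiral notebook €4.72: general merchandise → 8.5% → €0.40
Smartwatch €107.69: electronic goods, under €250.00 → 1.25% → €1.35
Stainless water bottle €17.74: general merchandise → 8.5% → €1.51
E-reader €298.31: electronic goods, €250.00 or more → 7.5% → €22.37
Subtotal = €581.43; tax = €31.63; total due = €613.06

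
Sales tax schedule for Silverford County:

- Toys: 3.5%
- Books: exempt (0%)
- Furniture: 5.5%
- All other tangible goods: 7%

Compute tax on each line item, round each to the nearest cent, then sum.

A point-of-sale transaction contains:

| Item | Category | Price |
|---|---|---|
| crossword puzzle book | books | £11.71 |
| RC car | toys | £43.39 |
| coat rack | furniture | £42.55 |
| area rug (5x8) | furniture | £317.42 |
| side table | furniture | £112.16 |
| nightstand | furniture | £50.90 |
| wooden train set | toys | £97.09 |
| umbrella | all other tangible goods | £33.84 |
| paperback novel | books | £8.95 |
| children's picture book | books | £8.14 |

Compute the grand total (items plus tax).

Crossword puzzle book £11.71: books → 0% → £0.00
RC car £43.39: toys → 3.5% → £1.52
Coat rack £42.55: furniture → 5.5% → £2.34
Area rug (5x8) £317.42: furniture → 5.5% → £17.46
Side table £112.16: furniture → 5.5% → £6.17
Nightstand £50.90: furniture → 5.5% → £2.80
Wooden train set £97.09: toys → 3.5% → £3.40
Umbrella £33.84: all other tangible goods → 7% → £2.37
Paperback novel £8.95: books → 0% → £0.00
Children's picture book £8.14: books → 0% → £0.00
Subtotal = £726.15; tax = £36.06; total due = £762.21

£762.21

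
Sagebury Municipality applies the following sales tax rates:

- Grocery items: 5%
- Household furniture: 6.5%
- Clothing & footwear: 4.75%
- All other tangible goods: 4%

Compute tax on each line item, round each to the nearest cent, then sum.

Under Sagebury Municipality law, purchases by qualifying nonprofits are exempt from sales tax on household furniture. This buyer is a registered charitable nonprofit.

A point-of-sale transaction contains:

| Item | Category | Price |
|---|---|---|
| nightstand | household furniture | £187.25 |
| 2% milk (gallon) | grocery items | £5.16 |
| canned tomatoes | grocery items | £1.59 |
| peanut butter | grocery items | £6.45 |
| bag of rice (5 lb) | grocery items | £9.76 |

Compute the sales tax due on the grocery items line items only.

2% milk (gallon) £5.16: grocery items → 5% → £0.26
Canned tomatoes £1.59: grocery items → 5% → £0.08
Peanut butter £6.45: grocery items → 5% → £0.32
Bag of rice (5 lb) £9.76: grocery items → 5% → £0.49
Tax on grocery items = £0.26 + £0.08 + £0.32 + £0.49 = £1.15

£1.15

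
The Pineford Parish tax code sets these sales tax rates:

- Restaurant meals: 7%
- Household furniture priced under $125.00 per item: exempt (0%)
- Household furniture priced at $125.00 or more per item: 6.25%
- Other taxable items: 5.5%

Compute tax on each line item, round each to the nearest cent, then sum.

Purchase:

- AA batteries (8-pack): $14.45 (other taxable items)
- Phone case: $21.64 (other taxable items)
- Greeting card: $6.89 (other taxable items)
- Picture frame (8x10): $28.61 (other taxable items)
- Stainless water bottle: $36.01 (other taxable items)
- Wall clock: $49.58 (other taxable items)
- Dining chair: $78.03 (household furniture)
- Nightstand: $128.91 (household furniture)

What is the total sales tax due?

AA batteries (8-pack) $14.45: other taxable items → 5.5% → $0.79
Phone case $21.64: other taxable items → 5.5% → $1.19
Greeting card $6.89: other taxable items → 5.5% → $0.38
Picture frame (8x10) $28.61: other taxable items → 5.5% → $1.57
Stainless water bottle $36.01: other taxable items → 5.5% → $1.98
Wall clock $49.58: other taxable items → 5.5% → $2.73
Dining chair $78.03: household furniture, under $125.00 → 0% → $0.00
Nightstand $128.91: household furniture, $125.00 or more → 6.25% → $8.06
Total tax = $0.79 + $1.19 + $0.38 + $1.57 + $1.98 + $2.73 + $8.06 = $16.70

$16.70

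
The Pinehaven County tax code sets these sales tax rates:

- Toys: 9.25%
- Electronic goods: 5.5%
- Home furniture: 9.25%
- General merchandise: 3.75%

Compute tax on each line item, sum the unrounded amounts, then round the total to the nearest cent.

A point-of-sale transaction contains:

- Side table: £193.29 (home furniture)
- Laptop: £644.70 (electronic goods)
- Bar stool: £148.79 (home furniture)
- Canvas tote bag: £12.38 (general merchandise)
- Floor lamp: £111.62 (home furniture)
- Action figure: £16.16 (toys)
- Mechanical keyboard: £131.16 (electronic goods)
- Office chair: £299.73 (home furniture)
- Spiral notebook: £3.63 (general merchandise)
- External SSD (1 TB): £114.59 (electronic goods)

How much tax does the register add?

Side table £193.29: home furniture → 9.25% → £17.879325
Laptop £644.70: electronic goods → 5.5% → £35.4585
Bar stool £148.79: home furniture → 9.25% → £13.763075
Canvas tote bag £12.38: general merchandise → 3.75% → £0.46425
Floor lamp £111.62: home furniture → 9.25% → £10.32485
Action figure £16.16: toys → 9.25% → £1.4948
Mechanical keyboard £131.16: electronic goods → 5.5% → £7.2138
Office chair £299.73: home furniture → 9.25% → £27.725025
Spiral notebook £3.63: general merchandise → 3.75% → £0.136125
External SSD (1 TB) £114.59: electronic goods → 5.5% → £6.30245
Unrounded tax sum = £120.7622 → £120.76

£120.76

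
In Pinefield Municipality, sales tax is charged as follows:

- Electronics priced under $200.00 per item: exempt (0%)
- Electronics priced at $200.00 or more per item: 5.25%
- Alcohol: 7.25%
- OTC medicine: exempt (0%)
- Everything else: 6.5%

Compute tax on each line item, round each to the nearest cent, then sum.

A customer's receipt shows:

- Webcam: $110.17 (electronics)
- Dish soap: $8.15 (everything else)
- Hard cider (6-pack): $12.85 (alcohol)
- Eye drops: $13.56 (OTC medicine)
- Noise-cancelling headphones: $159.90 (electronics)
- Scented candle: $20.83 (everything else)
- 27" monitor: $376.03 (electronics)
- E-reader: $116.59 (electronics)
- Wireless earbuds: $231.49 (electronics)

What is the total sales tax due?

Webcam $110.17: electronics, under $200.00 → 0% → $0.00
Dish soap $8.15: everything else → 6.5% → $0.53
Hard cider (6-pack) $12.85: alcohol → 7.25% → $0.93
Eye drops $13.56: OTC medicine → 0% → $0.00
Noise-cancelling headphones $159.90: electronics, under $200.00 → 0% → $0.00
Scented candle $20.83: everything else → 6.5% → $1.35
27" monitor $376.03: electronics, $200.00 or more → 5.25% → $19.74
E-reader $116.59: electronics, under $200.00 → 0% → $0.00
Wireless earbuds $231.49: electronics, $200.00 or more → 5.25% → $12.15
Total tax = $0.53 + $0.93 + $1.35 + $19.74 + $12.15 = $34.70

$34.70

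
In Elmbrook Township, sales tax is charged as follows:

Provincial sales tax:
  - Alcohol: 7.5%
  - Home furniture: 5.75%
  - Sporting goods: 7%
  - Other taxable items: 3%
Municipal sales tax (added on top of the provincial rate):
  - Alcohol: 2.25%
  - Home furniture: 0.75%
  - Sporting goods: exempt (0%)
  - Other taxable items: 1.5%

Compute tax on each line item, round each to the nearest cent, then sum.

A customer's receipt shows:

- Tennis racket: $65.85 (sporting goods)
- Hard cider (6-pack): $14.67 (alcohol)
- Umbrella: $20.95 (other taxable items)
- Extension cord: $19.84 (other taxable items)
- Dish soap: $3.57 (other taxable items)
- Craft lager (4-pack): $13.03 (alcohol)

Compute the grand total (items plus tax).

Tennis racket $65.85: sporting goods → 7% + 0% municipal = 7% → $4.61
Hard cider (6-pack) $14.67: alcohol → 7.5% + 2.25% municipal = 9.75% → $1.43
Umbrella $20.95: other taxable items → 3% + 1.5% municipal = 4.5% → $0.94
Extension cord $19.84: other taxable items → 3% + 1.5% municipal = 4.5% → $0.89
Dish soap $3.57: other taxable items → 3% + 1.5% municipal = 4.5% → $0.16
Craft lager (4-pack) $13.03: alcohol → 7.5% + 2.25% municipal = 9.75% → $1.27
Subtotal = $137.91; tax = $9.30; total due = $147.21

$147.21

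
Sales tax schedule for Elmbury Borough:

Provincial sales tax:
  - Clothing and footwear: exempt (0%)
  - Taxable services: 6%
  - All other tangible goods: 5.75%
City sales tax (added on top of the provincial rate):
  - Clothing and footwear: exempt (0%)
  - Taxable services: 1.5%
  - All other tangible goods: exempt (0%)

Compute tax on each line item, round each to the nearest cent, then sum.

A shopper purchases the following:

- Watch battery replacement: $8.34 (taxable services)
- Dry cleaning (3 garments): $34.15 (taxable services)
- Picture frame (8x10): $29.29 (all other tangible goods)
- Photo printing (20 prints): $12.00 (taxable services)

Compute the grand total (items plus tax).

$89.55

Watch battery replacement $8.34: taxable services → 6% + 1.5% city = 7.5% → $0.63
Dry cleaning (3 garments) $34.15: taxable services → 6% + 1.5% city = 7.5% → $2.56
Picture frame (8x10) $29.29: all other tangible goods → 5.75% + 0% city = 5.75% → $1.68
Photo printing (20 prints) $12.00: taxable services → 6% + 1.5% city = 7.5% → $0.90
Subtotal = $83.78; tax = $5.77; total due = $89.55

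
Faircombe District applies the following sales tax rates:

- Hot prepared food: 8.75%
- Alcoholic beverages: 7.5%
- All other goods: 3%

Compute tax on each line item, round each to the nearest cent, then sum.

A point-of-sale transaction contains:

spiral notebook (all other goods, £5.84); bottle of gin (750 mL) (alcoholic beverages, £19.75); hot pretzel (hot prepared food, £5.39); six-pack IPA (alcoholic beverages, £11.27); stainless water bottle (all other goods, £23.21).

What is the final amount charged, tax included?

Spiral notebook £5.84: all other goods → 3% → £0.18
Bottle of gin (750 mL) £19.75: alcoholic beverages → 7.5% → £1.48
Hot pretzel £5.39: hot prepared food → 8.75% → £0.47
Six-pack IPA £11.27: alcoholic beverages → 7.5% → £0.85
Stainless water bottle £23.21: all other goods → 3% → £0.70
Subtotal = £65.46; tax = £3.68; total due = £69.14

£69.14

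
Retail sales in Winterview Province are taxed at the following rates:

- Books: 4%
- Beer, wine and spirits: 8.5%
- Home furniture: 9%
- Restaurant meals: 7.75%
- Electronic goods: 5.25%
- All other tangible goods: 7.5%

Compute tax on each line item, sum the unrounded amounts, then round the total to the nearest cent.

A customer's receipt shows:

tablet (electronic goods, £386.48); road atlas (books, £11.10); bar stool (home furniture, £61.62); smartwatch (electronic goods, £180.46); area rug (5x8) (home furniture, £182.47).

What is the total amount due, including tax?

£874.31

Tablet £386.48: electronic goods → 5.25% → £20.2902
Road atlas £11.10: books → 4% → £0.444
Bar stool £61.62: home furniture → 9% → £5.5458
Smartwatch £180.46: electronic goods → 5.25% → £9.47415
Area rug (5x8) £182.47: home furniture → 9% → £16.4223
Subtotal = £822.13; unrounded tax = £52.17645 → £52.18; total due = £874.31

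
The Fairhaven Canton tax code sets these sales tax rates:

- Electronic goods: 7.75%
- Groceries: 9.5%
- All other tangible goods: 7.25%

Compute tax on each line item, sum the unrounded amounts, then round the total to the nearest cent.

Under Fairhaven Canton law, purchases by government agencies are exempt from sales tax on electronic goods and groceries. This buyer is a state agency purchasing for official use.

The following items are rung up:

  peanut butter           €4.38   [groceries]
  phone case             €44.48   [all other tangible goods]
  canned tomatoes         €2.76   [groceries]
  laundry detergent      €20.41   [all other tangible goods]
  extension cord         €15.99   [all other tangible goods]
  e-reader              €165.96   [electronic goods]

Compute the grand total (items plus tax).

€259.84

Peanut butter €4.38: groceries, buyer-exempt → 0% → €0.00
Phone case €44.48: all other tangible goods → 7.25% → €3.2248
Canned tomatoes €2.76: groceries, buyer-exempt → 0% → €0.00
Laundry detergent €20.41: all other tangible goods → 7.25% → €1.479725
Extension cord €15.99: all other tangible goods → 7.25% → €1.159275
E-reader €165.96: electronic goods, buyer-exempt → 0% → €0.00
Subtotal = €253.98; unrounded tax = €5.8638 → €5.86; total due = €259.84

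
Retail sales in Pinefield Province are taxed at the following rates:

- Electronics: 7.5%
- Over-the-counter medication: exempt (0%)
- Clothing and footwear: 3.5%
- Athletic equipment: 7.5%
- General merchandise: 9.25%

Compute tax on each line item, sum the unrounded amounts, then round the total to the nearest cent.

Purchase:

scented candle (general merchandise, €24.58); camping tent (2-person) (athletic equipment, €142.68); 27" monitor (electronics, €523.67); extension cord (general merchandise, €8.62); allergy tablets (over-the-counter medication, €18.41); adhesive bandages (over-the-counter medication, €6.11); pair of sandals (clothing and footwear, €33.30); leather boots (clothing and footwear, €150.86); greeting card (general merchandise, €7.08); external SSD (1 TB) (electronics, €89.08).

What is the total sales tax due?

Scented candle €24.58: general merchandise → 9.25% → €2.27365
Camping tent (2-person) €142.68: athletic equipment → 7.5% → €10.701
27" monitor €523.67: electronics → 7.5% → €39.27525
Extension cord €8.62: general merchandise → 9.25% → €0.79735
Allergy tablets €18.41: over-the-counter medication → 0% → €0.00
Adhesive bandages €6.11: over-the-counter medication → 0% → €0.00
Pair of sandals €33.30: clothing and footwear → 3.5% → €1.1655
Leather boots €150.86: clothing and footwear → 3.5% → €5.2801
Greeting card €7.08: general merchandise → 9.25% → €0.6549
External SSD (1 TB) €89.08: electronics → 7.5% → €6.681
Unrounded tax sum = €66.82875 → €66.83

€66.83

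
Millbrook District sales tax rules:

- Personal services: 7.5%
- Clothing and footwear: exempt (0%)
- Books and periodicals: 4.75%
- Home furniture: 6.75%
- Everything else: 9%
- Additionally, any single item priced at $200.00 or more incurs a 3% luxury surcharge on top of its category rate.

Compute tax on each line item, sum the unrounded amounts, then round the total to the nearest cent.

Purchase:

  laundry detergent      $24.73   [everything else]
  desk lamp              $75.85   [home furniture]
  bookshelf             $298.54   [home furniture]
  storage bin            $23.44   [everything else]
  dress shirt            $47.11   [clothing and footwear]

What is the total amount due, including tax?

$508.23

Laundry detergent $24.73: everything else → 9% → $2.2257
Desk lamp $75.85: home furniture → 6.75% → $5.119875
Bookshelf $298.54: home furniture → 6.75% + 3% surcharge = 9.75% → $29.10765
Storage bin $23.44: everything else → 9% → $2.1096
Dress shirt $47.11: clothing and footwear → 0% → $0.00
Subtotal = $469.67; unrounded tax = $38.562825 → $38.56; total due = $508.23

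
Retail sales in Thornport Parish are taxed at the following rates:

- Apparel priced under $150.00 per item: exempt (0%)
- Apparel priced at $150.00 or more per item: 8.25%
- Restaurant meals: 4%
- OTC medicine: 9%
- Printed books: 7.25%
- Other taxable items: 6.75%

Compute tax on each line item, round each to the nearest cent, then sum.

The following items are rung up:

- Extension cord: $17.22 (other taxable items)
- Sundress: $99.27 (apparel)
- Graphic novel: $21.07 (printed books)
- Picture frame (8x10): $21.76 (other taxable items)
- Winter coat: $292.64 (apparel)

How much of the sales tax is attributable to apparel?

$24.14

Sundress $99.27: apparel, under $150.00 → 0% → $0.00
Winter coat $292.64: apparel, $150.00 or more → 8.25% → $24.14
Tax on apparel = $0.00 + $24.14 = $24.14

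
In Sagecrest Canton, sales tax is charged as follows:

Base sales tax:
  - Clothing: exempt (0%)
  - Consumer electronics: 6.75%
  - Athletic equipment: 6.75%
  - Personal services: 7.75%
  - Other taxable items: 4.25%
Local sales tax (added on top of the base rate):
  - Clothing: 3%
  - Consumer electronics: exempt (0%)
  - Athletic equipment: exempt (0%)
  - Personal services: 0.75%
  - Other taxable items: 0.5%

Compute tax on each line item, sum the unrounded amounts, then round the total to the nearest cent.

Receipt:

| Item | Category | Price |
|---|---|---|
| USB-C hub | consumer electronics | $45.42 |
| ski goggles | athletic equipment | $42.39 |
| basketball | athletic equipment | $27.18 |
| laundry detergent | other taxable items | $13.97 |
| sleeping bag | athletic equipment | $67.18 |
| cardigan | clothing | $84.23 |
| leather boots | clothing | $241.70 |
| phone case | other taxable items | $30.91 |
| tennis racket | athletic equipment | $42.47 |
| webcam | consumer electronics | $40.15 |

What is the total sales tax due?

$29.78

USB-C hub $45.42: consumer electronics → 6.75% + 0% local = 6.75% → $3.06585
Ski goggles $42.39: athletic equipment → 6.75% + 0% local = 6.75% → $2.861325
Basketball $27.18: athletic equipment → 6.75% + 0% local = 6.75% → $1.83465
Laundry detergent $13.97: other taxable items → 4.25% + 0.5% local = 4.75% → $0.663575
Sleeping bag $67.18: athletic equipment → 6.75% + 0% local = 6.75% → $4.53465
Cardigan $84.23: clothing → 0% + 3% local = 3% → $2.5269
Leather boots $241.70: clothing → 0% + 3% local = 3% → $7.251
Phone case $30.91: other taxable items → 4.25% + 0.5% local = 4.75% → $1.468225
Tennis racket $42.47: athletic equipment → 6.75% + 0% local = 6.75% → $2.866725
Webcam $40.15: consumer electronics → 6.75% + 0% local = 6.75% → $2.710125
Unrounded tax sum = $29.783025 → $29.78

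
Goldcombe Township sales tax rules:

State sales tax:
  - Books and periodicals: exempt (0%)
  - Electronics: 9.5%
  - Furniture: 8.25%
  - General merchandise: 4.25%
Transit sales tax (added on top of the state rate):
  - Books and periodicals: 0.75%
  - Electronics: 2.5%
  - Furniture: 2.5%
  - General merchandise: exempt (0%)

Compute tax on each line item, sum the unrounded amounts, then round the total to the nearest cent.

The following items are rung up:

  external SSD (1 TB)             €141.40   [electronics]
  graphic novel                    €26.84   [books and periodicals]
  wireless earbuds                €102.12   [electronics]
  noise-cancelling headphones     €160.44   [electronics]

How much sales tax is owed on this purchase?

External SSD (1 TB) €141.40: electronics → 9.5% + 2.5% transit = 12% → €16.968
Graphic novel €26.84: books and periodicals → 0% + 0.75% transit = 0.75% → €0.2013
Wireless earbuds €102.12: electronics → 9.5% + 2.5% transit = 12% → €12.2544
Noise-cancelling headphones €160.44: electronics → 9.5% + 2.5% transit = 12% → €19.2528
Unrounded tax sum = €48.6765 → €48.68

€48.68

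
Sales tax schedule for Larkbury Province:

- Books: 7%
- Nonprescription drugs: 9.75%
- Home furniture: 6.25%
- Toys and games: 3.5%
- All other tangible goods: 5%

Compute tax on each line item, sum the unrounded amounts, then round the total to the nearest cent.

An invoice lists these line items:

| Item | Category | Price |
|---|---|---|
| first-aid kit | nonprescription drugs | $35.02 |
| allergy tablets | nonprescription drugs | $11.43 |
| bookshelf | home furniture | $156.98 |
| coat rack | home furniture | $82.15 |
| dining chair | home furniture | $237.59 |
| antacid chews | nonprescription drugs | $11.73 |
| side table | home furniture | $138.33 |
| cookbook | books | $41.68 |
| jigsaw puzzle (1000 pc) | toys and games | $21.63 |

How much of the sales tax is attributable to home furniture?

Bookshelf $156.98: home furniture → 6.25% → $9.81125
Coat rack $82.15: home furniture → 6.25% → $5.134375
Dining chair $237.59: home furniture → 6.25% → $14.849375
Side table $138.33: home furniture → 6.25% → $8.645625
Tax on home furniture: unrounded sum = $38.440625 → $38.44

$38.44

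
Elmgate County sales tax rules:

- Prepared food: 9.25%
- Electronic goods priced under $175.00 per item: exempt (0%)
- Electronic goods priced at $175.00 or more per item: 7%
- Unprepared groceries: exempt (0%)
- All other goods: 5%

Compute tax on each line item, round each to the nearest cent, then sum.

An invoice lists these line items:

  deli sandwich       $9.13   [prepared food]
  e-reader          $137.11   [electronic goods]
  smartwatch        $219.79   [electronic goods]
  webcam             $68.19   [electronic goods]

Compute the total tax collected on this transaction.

Deli sandwich $9.13: prepared food → 9.25% → $0.84
E-reader $137.11: electronic goods, under $175.00 → 0% → $0.00
Smartwatch $219.79: electronic goods, $175.00 or more → 7% → $15.39
Webcam $68.19: electronic goods, under $175.00 → 0% → $0.00
Total tax = $0.84 + $15.39 = $16.23

$16.23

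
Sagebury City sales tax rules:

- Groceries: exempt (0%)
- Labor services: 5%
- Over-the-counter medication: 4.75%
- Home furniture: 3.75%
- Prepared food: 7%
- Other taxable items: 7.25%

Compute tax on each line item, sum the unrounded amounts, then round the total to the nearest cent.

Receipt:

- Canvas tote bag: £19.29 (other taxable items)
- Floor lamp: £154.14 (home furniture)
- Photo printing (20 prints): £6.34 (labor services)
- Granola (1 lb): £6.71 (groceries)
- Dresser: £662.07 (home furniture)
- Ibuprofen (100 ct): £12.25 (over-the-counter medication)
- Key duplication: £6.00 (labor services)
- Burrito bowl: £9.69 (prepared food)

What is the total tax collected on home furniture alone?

£30.61

Floor lamp £154.14: home furniture → 3.75% → £5.78025
Dresser £662.07: home furniture → 3.75% → £24.827625
Tax on home furniture: unrounded sum = £30.607875 → £30.61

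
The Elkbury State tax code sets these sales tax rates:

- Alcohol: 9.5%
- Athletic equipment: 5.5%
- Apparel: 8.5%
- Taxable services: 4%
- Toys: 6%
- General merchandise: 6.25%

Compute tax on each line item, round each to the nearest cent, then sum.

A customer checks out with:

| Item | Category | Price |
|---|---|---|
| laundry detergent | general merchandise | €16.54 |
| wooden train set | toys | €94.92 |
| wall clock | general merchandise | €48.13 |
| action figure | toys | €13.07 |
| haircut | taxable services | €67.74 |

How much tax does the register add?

Laundry detergent €16.54: general merchandise → 6.25% → €1.03
Wooden train set €94.92: toys → 6% → €5.70
Wall clock €48.13: general merchandise → 6.25% → €3.01
Action figure €13.07: toys → 6% → €0.78
Haircut €67.74: taxable services → 4% → €2.71
Total tax = €1.03 + €5.70 + €3.01 + €0.78 + €2.71 = €13.23

€13.23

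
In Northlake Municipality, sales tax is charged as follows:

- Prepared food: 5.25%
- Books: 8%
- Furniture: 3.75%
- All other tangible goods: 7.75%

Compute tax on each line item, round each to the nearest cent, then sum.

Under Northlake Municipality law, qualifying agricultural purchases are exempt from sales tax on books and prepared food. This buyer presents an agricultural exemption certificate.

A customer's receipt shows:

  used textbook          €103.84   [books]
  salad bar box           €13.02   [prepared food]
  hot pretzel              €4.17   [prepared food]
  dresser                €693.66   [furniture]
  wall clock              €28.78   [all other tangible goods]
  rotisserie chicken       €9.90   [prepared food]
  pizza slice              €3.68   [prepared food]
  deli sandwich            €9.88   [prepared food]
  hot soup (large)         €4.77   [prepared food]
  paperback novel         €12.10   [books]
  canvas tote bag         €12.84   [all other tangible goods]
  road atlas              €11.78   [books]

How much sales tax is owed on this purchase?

€29.24

Used textbook €103.84: books, buyer-exempt → 0% → €0.00
Salad bar box €13.02: prepared food, buyer-exempt → 0% → €0.00
Hot pretzel €4.17: prepared food, buyer-exempt → 0% → €0.00
Dresser €693.66: furniture → 3.75% → €26.01
Wall clock €28.78: all other tangible goods → 7.75% → €2.23
Rotisserie chicken €9.90: prepared food, buyer-exempt → 0% → €0.00
Pizza slice €3.68: prepared food, buyer-exempt → 0% → €0.00
Deli sandwich €9.88: prepared food, buyer-exempt → 0% → €0.00
Hot soup (large) €4.77: prepared food, buyer-exempt → 0% → €0.00
Paperback novel €12.10: books, buyer-exempt → 0% → €0.00
Canvas tote bag €12.84: all other tangible goods → 7.75% → €1.00
Road atlas €11.78: books, buyer-exempt → 0% → €0.00
Total tax = €26.01 + €2.23 + €1.00 = €29.24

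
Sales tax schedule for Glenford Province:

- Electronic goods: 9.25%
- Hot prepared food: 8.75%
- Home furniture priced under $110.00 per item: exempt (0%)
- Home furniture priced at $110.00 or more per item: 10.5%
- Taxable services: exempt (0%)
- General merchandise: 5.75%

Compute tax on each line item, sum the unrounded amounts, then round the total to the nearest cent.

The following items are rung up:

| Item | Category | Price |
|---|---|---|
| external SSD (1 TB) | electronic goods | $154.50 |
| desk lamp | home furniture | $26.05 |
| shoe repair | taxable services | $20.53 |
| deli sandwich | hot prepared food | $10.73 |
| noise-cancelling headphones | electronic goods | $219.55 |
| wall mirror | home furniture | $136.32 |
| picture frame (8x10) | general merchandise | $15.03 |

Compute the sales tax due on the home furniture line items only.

$14.31

Desk lamp $26.05: home furniture, under $110.00 → 0% → $0.00
Wall mirror $136.32: home furniture, $110.00 or more → 10.5% → $14.3136
Tax on home furniture: unrounded sum = $14.3136 → $14.31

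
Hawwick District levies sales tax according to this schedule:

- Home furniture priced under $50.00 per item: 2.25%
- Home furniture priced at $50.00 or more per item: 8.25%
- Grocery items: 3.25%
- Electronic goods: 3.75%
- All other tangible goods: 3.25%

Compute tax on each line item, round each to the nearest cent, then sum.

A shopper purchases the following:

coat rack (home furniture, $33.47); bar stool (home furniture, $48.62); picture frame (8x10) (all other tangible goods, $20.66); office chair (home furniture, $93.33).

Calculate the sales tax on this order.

Coat rack $33.47: home furniture, under $50.00 → 2.25% → $0.75
Bar stool $48.62: home furniture, under $50.00 → 2.25% → $1.09
Picture frame (8x10) $20.66: all other tangible goods → 3.25% → $0.67
Office chair $93.33: home furniture, $50.00 or more → 8.25% → $7.70
Total tax = $0.75 + $1.09 + $0.67 + $7.70 = $10.21

$10.21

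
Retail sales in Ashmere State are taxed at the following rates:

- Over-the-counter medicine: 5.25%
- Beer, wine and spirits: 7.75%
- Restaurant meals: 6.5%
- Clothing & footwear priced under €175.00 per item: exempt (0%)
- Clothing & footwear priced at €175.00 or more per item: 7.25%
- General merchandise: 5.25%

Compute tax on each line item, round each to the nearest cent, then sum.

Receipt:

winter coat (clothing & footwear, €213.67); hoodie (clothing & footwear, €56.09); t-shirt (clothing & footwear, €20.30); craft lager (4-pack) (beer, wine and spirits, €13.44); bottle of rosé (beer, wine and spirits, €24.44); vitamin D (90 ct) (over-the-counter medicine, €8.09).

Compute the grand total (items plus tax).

€354.87

Winter coat €213.67: clothing & footwear, €175.00 or more → 7.25% → €15.49
Hoodie €56.09: clothing & footwear, under €175.00 → 0% → €0.00
T-shirt €20.30: clothing & footwear, under €175.00 → 0% → €0.00
Craft lager (4-pack) €13.44: beer, wine and spirits → 7.75% → €1.04
Bottle of rosé €24.44: beer, wine and spirits → 7.75% → €1.89
Vitamin D (90 ct) €8.09: over-the-counter medicine → 5.25% → €0.42
Subtotal = €336.03; tax = €18.84; total due = €354.87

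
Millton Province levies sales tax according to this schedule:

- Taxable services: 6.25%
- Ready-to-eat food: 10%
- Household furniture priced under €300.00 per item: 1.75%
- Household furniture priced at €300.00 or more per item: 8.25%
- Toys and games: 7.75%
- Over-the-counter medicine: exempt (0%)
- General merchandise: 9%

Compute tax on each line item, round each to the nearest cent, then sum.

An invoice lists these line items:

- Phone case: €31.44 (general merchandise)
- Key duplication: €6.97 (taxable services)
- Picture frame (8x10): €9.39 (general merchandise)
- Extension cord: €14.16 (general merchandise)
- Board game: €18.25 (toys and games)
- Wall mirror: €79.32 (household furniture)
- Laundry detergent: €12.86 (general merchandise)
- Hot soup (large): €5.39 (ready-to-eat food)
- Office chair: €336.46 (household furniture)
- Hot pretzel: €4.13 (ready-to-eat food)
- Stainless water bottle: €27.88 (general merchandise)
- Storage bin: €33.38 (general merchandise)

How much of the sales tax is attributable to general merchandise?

Phone case €31.44: general merchandise → 9% → €2.83
Picture frame (8x10) €9.39: general merchandise → 9% → €0.85
Extension cord €14.16: general merchandise → 9% → €1.27
Laundry detergent €12.86: general merchandise → 9% → €1.16
Stainless water bottle €27.88: general merchandise → 9% → €2.51
Storage bin €33.38: general merchandise → 9% → €3.00
Tax on general merchandise = €2.83 + €0.85 + €1.27 + €1.16 + €2.51 + €3.00 = €11.62

€11.62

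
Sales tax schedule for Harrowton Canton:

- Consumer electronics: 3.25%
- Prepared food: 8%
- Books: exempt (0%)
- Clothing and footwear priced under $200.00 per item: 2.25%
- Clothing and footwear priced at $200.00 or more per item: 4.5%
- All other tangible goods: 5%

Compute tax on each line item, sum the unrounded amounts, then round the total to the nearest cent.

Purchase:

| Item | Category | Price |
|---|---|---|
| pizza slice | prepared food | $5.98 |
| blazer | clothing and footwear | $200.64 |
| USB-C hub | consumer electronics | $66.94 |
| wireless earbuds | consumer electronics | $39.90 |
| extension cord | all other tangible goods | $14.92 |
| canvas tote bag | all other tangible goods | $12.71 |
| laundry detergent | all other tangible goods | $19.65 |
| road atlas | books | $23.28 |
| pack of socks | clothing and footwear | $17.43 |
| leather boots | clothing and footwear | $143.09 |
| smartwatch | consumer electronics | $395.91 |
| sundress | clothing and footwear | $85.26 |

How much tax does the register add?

Pizza slice $5.98: prepared food → 8% → $0.4784
Blazer $200.64: clothing and footwear, $200.00 or more → 4.5% → $9.0288
USB-C hub $66.94: consumer electronics → 3.25% → $2.17555
Wireless earbuds $39.90: consumer electronics → 3.25% → $1.29675
Extension cord $14.92: all other tangible goods → 5% → $0.746
Canvas tote bag $12.71: all other tangible goods → 5% → $0.6355
Laundry detergent $19.65: all other tangible goods → 5% → $0.9825
Road atlas $23.28: books → 0% → $0.00
Pack of socks $17.43: clothing and footwear, under $200.00 → 2.25% → $0.392175
Leather boots $143.09: clothing and footwear, under $200.00 → 2.25% → $3.219525
Smartwatch $395.91: consumer electronics → 3.25% → $12.867075
Sundress $85.26: clothing and footwear, under $200.00 → 2.25% → $1.91835
Unrounded tax sum = $33.740625 → $33.74

$33.74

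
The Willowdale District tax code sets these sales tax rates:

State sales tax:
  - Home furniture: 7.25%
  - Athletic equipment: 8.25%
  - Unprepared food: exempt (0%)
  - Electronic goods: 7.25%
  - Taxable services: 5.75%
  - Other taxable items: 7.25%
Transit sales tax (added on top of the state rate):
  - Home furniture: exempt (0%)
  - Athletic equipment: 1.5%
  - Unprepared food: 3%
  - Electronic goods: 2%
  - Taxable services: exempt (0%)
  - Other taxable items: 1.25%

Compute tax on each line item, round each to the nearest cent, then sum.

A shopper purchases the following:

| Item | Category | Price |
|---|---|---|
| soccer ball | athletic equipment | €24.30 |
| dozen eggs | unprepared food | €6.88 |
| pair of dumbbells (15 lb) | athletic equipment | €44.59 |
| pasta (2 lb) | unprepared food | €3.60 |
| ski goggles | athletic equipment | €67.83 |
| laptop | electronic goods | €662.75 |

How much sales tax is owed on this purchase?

Soccer ball €24.30: athletic equipment → 8.25% + 1.5% transit = 9.75% → €2.37
Dozen eggs €6.88: unprepared food → 0% + 3% transit = 3% → €0.21
Pair of dumbbells (15 lb) €44.59: athletic equipment → 8.25% + 1.5% transit = 9.75% → €4.35
Pasta (2 lb) €3.60: unprepared food → 0% + 3% transit = 3% → €0.11
Ski goggles €67.83: athletic equipment → 8.25% + 1.5% transit = 9.75% → €6.61
Laptop €662.75: electronic goods → 7.25% + 2% transit = 9.25% → €61.30
Total tax = €2.37 + €0.21 + €4.35 + €0.11 + €6.61 + €61.30 = €74.95

€74.95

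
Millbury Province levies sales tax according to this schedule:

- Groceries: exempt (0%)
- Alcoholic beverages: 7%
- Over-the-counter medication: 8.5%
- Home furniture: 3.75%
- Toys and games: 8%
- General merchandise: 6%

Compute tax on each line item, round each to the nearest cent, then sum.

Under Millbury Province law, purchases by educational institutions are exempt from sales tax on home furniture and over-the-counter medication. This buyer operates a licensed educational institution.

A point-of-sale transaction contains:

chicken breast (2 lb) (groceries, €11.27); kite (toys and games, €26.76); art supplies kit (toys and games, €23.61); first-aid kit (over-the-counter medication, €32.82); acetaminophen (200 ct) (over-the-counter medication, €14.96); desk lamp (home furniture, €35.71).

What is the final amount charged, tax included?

€149.16

Chicken breast (2 lb) €11.27: groceries → 0% → €0.00
Kite €26.76: toys and games → 8% → €2.14
Art supplies kit €23.61: toys and games → 8% → €1.89
First-aid kit €32.82: over-the-counter medication, buyer-exempt → 0% → €0.00
Acetaminophen (200 ct) €14.96: over-the-counter medication, buyer-exempt → 0% → €0.00
Desk lamp €35.71: home furniture, buyer-exempt → 0% → €0.00
Subtotal = €145.13; tax = €4.03; total due = €149.16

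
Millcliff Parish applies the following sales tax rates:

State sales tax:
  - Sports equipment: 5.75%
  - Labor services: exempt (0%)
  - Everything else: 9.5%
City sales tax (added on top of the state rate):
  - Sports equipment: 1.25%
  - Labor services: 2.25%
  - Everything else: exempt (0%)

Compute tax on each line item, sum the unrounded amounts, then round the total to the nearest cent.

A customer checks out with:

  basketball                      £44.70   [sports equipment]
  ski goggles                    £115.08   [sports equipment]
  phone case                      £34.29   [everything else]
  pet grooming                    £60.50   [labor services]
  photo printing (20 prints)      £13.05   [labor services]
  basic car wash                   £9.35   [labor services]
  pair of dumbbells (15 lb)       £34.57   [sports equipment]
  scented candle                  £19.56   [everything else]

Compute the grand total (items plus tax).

£351.69

Basketball £44.70: sports equipment → 5.75% + 1.25% city = 7% → £3.129
Ski goggles £115.08: sports equipment → 5.75% + 1.25% city = 7% → £8.0556
Phone case £34.29: everything else → 9.5% + 0% city = 9.5% → £3.25755
Pet grooming £60.50: labor services → 0% + 2.25% city = 2.25% → £1.36125
Photo printing (20 prints) £13.05: labor services → 0% + 2.25% city = 2.25% → £0.293625
Basic car wash £9.35: labor services → 0% + 2.25% city = 2.25% → £0.210375
Pair of dumbbells (15 lb) £34.57: sports equipment → 5.75% + 1.25% city = 7% → £2.4199
Scented candle £19.56: everything else → 9.5% + 0% city = 9.5% → £1.8582
Subtotal = £331.10; unrounded tax = £20.5855 → £20.59; total due = £351.69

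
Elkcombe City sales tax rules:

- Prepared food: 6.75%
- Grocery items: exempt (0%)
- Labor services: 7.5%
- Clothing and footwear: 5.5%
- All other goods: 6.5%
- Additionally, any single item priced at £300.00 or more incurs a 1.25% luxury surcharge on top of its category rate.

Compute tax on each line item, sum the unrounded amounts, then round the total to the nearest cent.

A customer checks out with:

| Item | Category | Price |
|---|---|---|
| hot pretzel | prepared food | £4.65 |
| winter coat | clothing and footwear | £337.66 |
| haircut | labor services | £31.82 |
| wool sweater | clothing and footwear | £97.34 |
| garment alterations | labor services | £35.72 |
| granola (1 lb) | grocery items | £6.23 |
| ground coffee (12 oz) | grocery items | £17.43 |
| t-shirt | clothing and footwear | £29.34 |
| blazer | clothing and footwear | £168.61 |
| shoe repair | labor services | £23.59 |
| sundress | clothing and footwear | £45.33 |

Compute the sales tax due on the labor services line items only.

Haircut £31.82: labor services → 7.5% → £2.3865
Garment alterations £35.72: labor services → 7.5% → £2.679
Shoe repair £23.59: labor services → 7.5% → £1.76925
Tax on labor services: unrounded sum = £6.83475 → £6.83

£6.83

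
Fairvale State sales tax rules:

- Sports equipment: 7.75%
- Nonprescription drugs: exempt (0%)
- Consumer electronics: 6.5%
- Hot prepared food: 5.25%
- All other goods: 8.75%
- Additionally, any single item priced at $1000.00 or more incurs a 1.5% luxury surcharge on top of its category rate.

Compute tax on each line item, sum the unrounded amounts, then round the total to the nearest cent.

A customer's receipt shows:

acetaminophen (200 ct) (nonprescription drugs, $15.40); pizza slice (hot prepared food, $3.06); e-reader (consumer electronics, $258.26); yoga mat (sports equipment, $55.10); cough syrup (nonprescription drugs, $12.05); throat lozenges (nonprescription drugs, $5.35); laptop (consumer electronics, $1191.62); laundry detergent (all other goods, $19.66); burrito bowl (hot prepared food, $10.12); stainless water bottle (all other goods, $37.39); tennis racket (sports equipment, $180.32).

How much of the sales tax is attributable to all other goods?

Laundry detergent $19.66: all other goods → 8.75% → $1.72025
Stainless water bottle $37.39: all other goods → 8.75% → $3.271625
Tax on all other goods: unrounded sum = $4.991875 → $4.99

$4.99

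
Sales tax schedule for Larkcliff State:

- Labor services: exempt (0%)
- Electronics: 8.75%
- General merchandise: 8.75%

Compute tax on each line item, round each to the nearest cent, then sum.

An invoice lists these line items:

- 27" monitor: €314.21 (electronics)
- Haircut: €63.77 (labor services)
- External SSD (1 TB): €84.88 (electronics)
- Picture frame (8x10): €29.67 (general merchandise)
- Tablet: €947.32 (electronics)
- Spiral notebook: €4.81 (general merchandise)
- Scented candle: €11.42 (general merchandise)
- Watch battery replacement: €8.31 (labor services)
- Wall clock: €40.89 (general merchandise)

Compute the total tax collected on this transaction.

27" monitor €314.21: electronics → 8.75% → €27.49
Haircut €63.77: labor services → 0% → €0.00
External SSD (1 TB) €84.88: electronics → 8.75% → €7.43
Picture frame (8x10) €29.67: general merchandise → 8.75% → €2.60
Tablet €947.32: electronics → 8.75% → €82.89
Spiral notebook €4.81: general merchandise → 8.75% → €0.42
Scented candle €11.42: general merchandise → 8.75% → €1.00
Watch battery replacement €8.31: labor services → 0% → €0.00
Wall clock €40.89: general merchandise → 8.75% → €3.58
Total tax = €27.49 + €7.43 + €2.60 + €82.89 + €0.42 + €1.00 + €3.58 = €125.41

€125.41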